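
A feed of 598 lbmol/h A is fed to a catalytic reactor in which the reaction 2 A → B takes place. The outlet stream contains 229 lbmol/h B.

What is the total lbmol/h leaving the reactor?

369 lbmol/h

For B: n = n₀ + 1ξ → 229 = 0 + 1ξ, giving ξ = 229 lbmol/h.
Outlet amounts (n = n₀ + ν ξ):
  A: 598 − 2(229) = 140
  B: 0 + 1(229) = 229
Total out = 140 + 229 = 369 lbmol/h.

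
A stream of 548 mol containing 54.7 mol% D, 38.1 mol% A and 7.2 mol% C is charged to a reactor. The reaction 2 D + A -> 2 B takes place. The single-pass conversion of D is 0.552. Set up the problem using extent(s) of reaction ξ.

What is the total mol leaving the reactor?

D reacted = 0.552 × 299.8 = 165.5 mol; ν_D = −2, so ξ = 165.5/2 = 82.73 mol.
Outlet amounts (n = n₀ + ν ξ):
  D: 299.8 − 2(82.73) = 134.3
  A: 208.8 − 1(82.73) = 126.1
  B: 0 + 2(82.73) = 165.5
  C: 39.46 (inert)
Total out = 134.3 + 126.1 + 165.5 + 39.46 = 465.3 mol.

465 mol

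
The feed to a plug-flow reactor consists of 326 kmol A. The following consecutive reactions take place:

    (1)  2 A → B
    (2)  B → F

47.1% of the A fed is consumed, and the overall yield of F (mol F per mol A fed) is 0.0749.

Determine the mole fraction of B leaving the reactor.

0.21

Conversion of A: A consumed = 2ξ₁ = 0.471 × 326 → ξ₁ = 76.77 kmol.
Yield of F: 1ξ₂ / 326 = 0.0749 → ξ₂ = 24.42 kmol.
Outlet amounts (n = n₀ + Σ ν·ξ):
  A: 326 − 2(76.77) = 172.5
  B: 0 + 1(76.77) − 1(24.42) = 52.36
  F: 0 + 1(24.42) = 24.42
Total out = 249.2 kmol; y_B = 52.36 / 249.2 = 0.2101.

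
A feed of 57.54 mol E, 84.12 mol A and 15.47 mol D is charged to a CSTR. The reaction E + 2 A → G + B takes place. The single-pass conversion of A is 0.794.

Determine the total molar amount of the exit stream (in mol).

A reacted = 0.794 × 84.12 = 66.79 mol; ν_A = −2, so ξ = 66.79/2 = 33.4 mol.
Outlet amounts (n = n₀ + ν ξ):
  E: 57.54 − 1(33.4) = 24.14
  A: 84.12 − 2(33.4) = 17.33
  G: 0 + 1(33.4) = 33.4
  B: 0 + 1(33.4) = 33.4
  D: 15.47 (inert)
Total out = 24.14 + 17.33 + 33.4 + 33.4 + 15.47 = 123.7 mol.

124 mol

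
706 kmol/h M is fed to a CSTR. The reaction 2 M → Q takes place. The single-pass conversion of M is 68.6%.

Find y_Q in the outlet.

M reacted = 0.686 × 706 = 484.3 kmol/h; ν_M = −2, so ξ = 484.3/2 = 242.2 kmol/h.
Outlet amounts (n = n₀ + ν ξ):
  M: 706 − 2(242.2) = 221.7
  Q: 0 + 1(242.2) = 242.2
Total out = 463.8 kmol/h; y_Q = 242.2 / 463.8 = 0.5221.

0.522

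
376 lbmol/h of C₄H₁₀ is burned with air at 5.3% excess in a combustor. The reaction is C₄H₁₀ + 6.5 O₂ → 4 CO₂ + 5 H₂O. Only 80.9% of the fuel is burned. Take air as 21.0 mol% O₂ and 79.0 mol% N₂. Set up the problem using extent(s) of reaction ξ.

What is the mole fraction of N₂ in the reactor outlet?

Stoichiometric O₂ = 6.5 × 376 = 2444 lbmol/h; O₂ fed = 2444 × 1.053 = 2574 lbmol/h.
N₂ fed = 2574 × 79/21 = 9681 lbmol/h.
Fuel reacted = 0.809 × 376 → ξ = 304.2 lbmol/h.
Outlet (n = n₀ + ν ξ):
  C₄H₁₀: 376 − 1(304.2) = 71.82
  O₂: 2574 − 6.5(304.2) = 596.3
  N₂: 9681 (inert)
  CO₂: 0 + 4(304.2) = 1217
  H₂O: 0 + 5(304.2) = 1521
Total out = 13090 lbmol/h; y_N₂ = 9681 / 13090 = 0.7398.

0.74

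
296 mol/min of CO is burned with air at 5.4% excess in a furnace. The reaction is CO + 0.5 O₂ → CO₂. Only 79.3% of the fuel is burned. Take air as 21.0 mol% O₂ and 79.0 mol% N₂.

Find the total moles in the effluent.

921 mol/min

Stoichiometric O₂ = 0.5 × 296 = 148 mol/min; O₂ fed = 148 × 1.054 = 156 mol/min.
N₂ fed = 156 × 79/21 = 586.8 mol/min.
Fuel reacted = 0.793 × 296 → ξ = 234.7 mol/min.
Outlet (n = n₀ + ν ξ):
  CO: 296 − 1(234.7) = 61.27
  O₂: 156 − 0.5(234.7) = 38.63
  N₂: 586.8 (inert)
  CO₂: 0 + 1(234.7) = 234.7
Total out = 61.27 + 38.63 + 586.8 + 234.7 = 921.5 mol/min.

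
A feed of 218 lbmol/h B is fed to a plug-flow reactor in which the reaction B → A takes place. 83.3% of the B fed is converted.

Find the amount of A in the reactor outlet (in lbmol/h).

B reacted = 0.833 × 218 = 181.6 lbmol/h; ν_B = −1, so ξ = 181.6/1 = 181.6 lbmol/h.
Outlet amounts (n = n₀ + ν ξ):
  B: 218 − 1(181.6) = 36.41
  A: 0 + 1(181.6) = 181.6

182 lbmol/h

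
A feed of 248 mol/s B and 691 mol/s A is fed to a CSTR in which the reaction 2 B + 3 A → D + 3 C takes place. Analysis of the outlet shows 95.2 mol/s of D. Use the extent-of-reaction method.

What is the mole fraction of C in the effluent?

For D: n = n₀ + 1ξ → 95.2 = 0 + 1ξ, giving ξ = 95.2 mol/s.
Outlet amounts (n = n₀ + ν ξ):
  B: 248 − 2(95.2) = 57.6
  A: 691 − 3(95.2) = 405.4
  D: 0 + 1(95.2) = 95.2
  C: 0 + 3(95.2) = 285.6
Total out = 843.8 mol/s; y_C = 285.6 / 843.8 = 0.3385.

0.338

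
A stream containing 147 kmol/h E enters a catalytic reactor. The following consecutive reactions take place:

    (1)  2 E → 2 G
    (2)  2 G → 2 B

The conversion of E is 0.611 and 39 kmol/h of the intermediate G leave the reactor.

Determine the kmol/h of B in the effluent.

50.8 kmol/h

Conversion of E: E consumed = 2ξ₁ = 0.611 × 147 → ξ₁ = 44.91 kmol/h.
G balance: n_G = 0 + 2ξ₁ − 2ξ₂ = 39 → ξ₂ = (2·44.91 − 39)/2 = 25.41 kmol/h.
Outlet amounts (n = n₀ + Σ ν·ξ):
  E: 147 − 2(44.91) = 57.18
  G: 0 + 2(44.91) − 2(25.41) = 39
  B: 0 + 2(25.41) = 50.82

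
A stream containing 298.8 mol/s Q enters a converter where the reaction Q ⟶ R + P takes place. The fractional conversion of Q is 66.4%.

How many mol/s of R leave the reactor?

Q reacted = 0.664 × 298.8 = 198.4 mol/s; ν_Q = −1, so ξ = 198.4/1 = 198.4 mol/s.
Outlet amounts (n = n₀ + ν ξ):
  Q: 298.8 − 1(198.4) = 100.4
  R: 0 + 1(198.4) = 198.4
  P: 0 + 1(198.4) = 198.4

198 mol/s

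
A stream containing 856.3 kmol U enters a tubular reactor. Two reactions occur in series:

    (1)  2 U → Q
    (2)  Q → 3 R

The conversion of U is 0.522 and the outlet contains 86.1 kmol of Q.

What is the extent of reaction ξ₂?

Conversion of U: U consumed = 2ξ₁ = 0.522 × 856.3 → ξ₁ = 223.5 kmol.
Q balance: n_Q = 0 + 1ξ₁ − 1ξ₂ = 86.1 → ξ₂ = (1·223.5 − 86.1)/1 = 137.4 kmol.
Outlet amounts (n = n₀ + Σ ν·ξ):
  U: 856.3 − 2(223.5) = 409.3
  Q: 0 + 1(223.5) − 1(137.4) = 86.1
  R: 0 + 3(137.4) = 412.2

ξ₂ = 137 kmol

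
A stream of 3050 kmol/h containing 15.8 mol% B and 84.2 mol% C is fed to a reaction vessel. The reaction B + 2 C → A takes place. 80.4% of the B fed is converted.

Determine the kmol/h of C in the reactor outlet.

B reacted = 0.804 × 481.9 = 387.4 kmol/h; ν_B = −1, so ξ = 387.4/1 = 387.4 kmol/h.
Outlet amounts (n = n₀ + ν ξ):
  B: 481.9 − 1(387.4) = 94.45
  C: 2568 − 2(387.4) = 1793
  A: 0 + 1(387.4) = 387.4

1790 kmol/h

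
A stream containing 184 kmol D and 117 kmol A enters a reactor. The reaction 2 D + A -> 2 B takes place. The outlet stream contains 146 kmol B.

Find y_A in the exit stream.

For B: n = n₀ + 2ξ → 146 = 0 + 2ξ, giving ξ = 73 kmol.
Outlet amounts (n = n₀ + ν ξ):
  D: 184 − 2(73) = 38
  A: 117 − 1(73) = 44
  B: 0 + 2(73) = 146
Total out = 228 kmol; y_A = 44 / 228 = 0.193.

0.193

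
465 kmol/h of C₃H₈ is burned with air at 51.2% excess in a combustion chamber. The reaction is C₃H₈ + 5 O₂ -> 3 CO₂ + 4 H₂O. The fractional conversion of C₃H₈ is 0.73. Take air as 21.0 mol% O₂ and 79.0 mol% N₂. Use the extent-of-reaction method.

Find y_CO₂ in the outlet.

0.058

Stoichiometric O₂ = 5 × 465 = 2325 kmol/h; O₂ fed = 2325 × 1.512 = 3515 kmol/h.
N₂ fed = 3515 × 79/21 = 13220 kmol/h.
Fuel reacted = 0.73 × 465 → ξ = 339.4 kmol/h.
Outlet (n = n₀ + ν ξ):
  C₃H₈: 465 − 1(339.4) = 125.6
  O₂: 3515 − 5(339.4) = 1818
  N₂: 13220 (inert)
  CO₂: 0 + 3(339.4) = 1018
  H₂O: 0 + 4(339.4) = 1358
Total out = 17540 kmol/h; y_CO₂ = 1018 / 17540 = 0.05804.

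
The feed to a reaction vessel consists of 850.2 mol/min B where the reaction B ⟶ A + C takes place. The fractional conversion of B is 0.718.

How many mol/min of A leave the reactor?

B reacted = 0.718 × 850.2 = 610.4 mol/min; ν_B = −1, so ξ = 610.4/1 = 610.4 mol/min.
Outlet amounts (n = n₀ + ν ξ):
  B: 850.2 − 1(610.4) = 239.8
  A: 0 + 1(610.4) = 610.4
  C: 0 + 1(610.4) = 610.4

610 mol/min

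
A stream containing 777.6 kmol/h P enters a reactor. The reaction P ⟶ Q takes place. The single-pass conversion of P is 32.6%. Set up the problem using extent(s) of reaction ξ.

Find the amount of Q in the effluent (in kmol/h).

P reacted = 0.326 × 777.6 = 253.5 kmol/h; ν_P = −1, so ξ = 253.5/1 = 253.5 kmol/h.
Outlet amounts (n = n₀ + ν ξ):
  P: 777.6 − 1(253.5) = 524.1
  Q: 0 + 1(253.5) = 253.5

253 kmol/h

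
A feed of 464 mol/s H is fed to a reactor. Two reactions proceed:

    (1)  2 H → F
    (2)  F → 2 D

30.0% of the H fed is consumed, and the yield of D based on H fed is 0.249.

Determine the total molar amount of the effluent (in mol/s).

452 mol/s

Conversion of H: H consumed = 2ξ₁ = 0.3 × 464 → ξ₁ = 69.6 mol/s.
Yield of D: 2ξ₂ / 464 = 0.249 → ξ₂ = 57.77 mol/s.
Outlet amounts (n = n₀ + Σ ν·ξ):
  H: 464 − 2(69.6) = 324.8
  F: 0 + 1(69.6) − 1(57.77) = 11.83
  D: 0 + 2(57.77) = 115.5
Total out = 324.8 + 11.83 + 115.5 = 452.2 mol/s.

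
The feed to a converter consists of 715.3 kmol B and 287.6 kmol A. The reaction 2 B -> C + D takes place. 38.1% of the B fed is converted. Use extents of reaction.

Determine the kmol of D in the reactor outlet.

B reacted = 0.381 × 715.3 = 272.5 kmol; ν_B = −2, so ξ = 272.5/2 = 136.3 kmol.
Outlet amounts (n = n₀ + ν ξ):
  B: 715.3 − 2(136.3) = 442.8
  C: 0 + 1(136.3) = 136.3
  D: 0 + 1(136.3) = 136.3
  A: 287.6 (inert)

136 kmol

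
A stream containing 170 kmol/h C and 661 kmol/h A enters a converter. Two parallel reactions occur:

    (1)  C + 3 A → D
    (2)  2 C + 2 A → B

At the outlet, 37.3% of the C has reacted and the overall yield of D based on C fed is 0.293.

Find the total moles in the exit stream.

Yield of D: 1ξ₁ / 170 = 0.293 → ξ₁ = 49.81 kmol/h.
Conversion of C: 1ξ₁ + 2ξ₂ = 0.373 × 170 = 63.41 → ξ₂ = 6.8 kmol/h.
Outlet amounts (n = n₀ + Σ ν·ξ):
  C: 170 − 1(49.81) − 2(6.8) = 106.6
  A: 661 − 3(49.81) − 2(6.8) = 498
  D: 0 + 1(49.81) = 49.81
  B: 0 + 1(6.8) = 6.8
Total out = 106.6 + 498 + 49.81 + 6.8 = 661.2 kmol/h.

661 kmol/h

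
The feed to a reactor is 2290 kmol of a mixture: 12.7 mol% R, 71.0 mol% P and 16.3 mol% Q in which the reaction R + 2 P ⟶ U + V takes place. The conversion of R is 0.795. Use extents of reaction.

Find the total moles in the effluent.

R reacted = 0.795 × 290.8 = 231.2 kmol; ν_R = −1, so ξ = 231.2/1 = 231.2 kmol.
Outlet amounts (n = n₀ + ν ξ):
  R: 290.8 − 1(231.2) = 59.62
  P: 1626 − 2(231.2) = 1163
  U: 0 + 1(231.2) = 231.2
  V: 0 + 1(231.2) = 231.2
  Q: 373.3 (inert)
Total out = 59.62 + 1163 + 231.2 + 231.2 + 373.3 = 2059 kmol.

2060 kmol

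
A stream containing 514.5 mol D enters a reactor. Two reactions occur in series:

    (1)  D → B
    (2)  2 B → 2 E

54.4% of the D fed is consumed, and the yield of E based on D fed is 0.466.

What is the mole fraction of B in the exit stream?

0.078

Conversion of D: D consumed = 1ξ₁ = 0.544 × 514.5 → ξ₁ = 279.9 mol.
Yield of E: 2ξ₂ / 514.5 = 0.466 → ξ₂ = 119.9 mol.
Outlet amounts (n = n₀ + Σ ν·ξ):
  D: 514.5 − 1(279.9) = 234.6
  B: 0 + 1(279.9) − 2(119.9) = 40.13
  E: 0 + 2(119.9) = 239.8
Total out = 514.5 mol; y_B = 40.13 / 514.5 = 0.078.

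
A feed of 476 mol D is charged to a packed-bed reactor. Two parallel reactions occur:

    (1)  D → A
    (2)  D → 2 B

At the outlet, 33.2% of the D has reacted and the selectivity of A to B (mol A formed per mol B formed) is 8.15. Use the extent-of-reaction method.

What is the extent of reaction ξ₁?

ξ₁ = 149 mol

Conversion of D: D consumed = 0.332 × 476 = 158 mol = 1ξ₁ + 1ξ₂.
Selectivity: 1ξ₁ / (2ξ₂) = 8.15 → ξ₁ = 16.3 ξ₂.
Substitute: (1·16.3 + 1) ξ₂ = 158 → ξ₂ = 9.135 mol, ξ₁ = 148.9 mol.
Outlet amounts (n = n₀ + Σ ν·ξ):
  D: 476 − 1(148.9) − 1(9.135) = 318
  A: 0 + 1(148.9) = 148.9
  B: 0 + 2(9.135) = 18.27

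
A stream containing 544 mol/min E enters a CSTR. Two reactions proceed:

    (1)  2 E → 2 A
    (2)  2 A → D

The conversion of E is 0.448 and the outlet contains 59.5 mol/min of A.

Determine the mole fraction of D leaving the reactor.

Conversion of E: E consumed = 2ξ₁ = 0.448 × 544 → ξ₁ = 121.9 mol/min.
A balance: n_A = 0 + 2ξ₁ − 2ξ₂ = 59.5 → ξ₂ = (2·121.9 − 59.5)/2 = 92.11 mol/min.
Outlet amounts (n = n₀ + Σ ν·ξ):
  E: 544 − 2(121.9) = 300.3
  A: 0 + 2(121.9) − 2(92.11) = 59.5
  D: 0 + 1(92.11) = 92.11
Total out = 451.9 mol/min; y_D = 92.11 / 451.9 = 0.2038.

0.204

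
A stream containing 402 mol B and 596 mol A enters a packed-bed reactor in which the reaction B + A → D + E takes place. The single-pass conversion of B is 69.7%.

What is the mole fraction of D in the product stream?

B reacted = 0.697 × 402 = 280.2 mol; ν_B = −1, so ξ = 280.2/1 = 280.2 mol.
Outlet amounts (n = n₀ + ν ξ):
  B: 402 − 1(280.2) = 121.8
  A: 596 − 1(280.2) = 315.8
  D: 0 + 1(280.2) = 280.2
  E: 0 + 1(280.2) = 280.2
Total out = 998 mol; y_D = 280.2 / 998 = 0.2808.

0.281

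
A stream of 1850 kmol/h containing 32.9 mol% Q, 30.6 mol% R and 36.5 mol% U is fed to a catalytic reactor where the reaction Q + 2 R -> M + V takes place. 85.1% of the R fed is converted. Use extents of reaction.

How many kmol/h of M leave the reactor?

R reacted = 0.851 × 566.1 = 481.8 kmol/h; ν_R = −2, so ξ = 481.8/2 = 240.9 kmol/h.
Outlet amounts (n = n₀ + ν ξ):
  Q: 608.6 − 1(240.9) = 367.8
  R: 566.1 − 2(240.9) = 84.35
  M: 0 + 1(240.9) = 240.9
  V: 0 + 1(240.9) = 240.9
  U: 675.2 (inert)

241 kmol/h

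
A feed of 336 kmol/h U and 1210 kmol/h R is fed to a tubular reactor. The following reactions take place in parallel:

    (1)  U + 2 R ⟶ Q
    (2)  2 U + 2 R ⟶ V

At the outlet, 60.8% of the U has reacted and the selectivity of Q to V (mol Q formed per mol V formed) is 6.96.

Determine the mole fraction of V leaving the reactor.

Conversion of U: U consumed = 0.608 × 336 = 204.3 kmol/h = 1ξ₁ + 2ξ₂.
Selectivity: 1ξ₁ / (1ξ₂) = 6.96 → ξ₁ = 6.96 ξ₂.
Substitute: (1·6.96 + 2) ξ₂ = 204.3 → ξ₂ = 22.8 kmol/h, ξ₁ = 158.7 kmol/h.
Outlet amounts (n = n₀ + Σ ν·ξ):
  U: 336 − 1(158.7) − 2(22.8) = 131.7
  R: 1210 − 2(158.7) − 2(22.8) = 847
  Q: 0 + 1(158.7) = 158.7
  V: 0 + 1(22.8) = 22.8
Total out = 1160 kmol/h; y_V = 22.8 / 1160 = 0.01965.

0.0197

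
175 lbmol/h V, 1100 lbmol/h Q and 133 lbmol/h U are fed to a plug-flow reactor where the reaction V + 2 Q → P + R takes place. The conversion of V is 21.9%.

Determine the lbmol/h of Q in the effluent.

V reacted = 0.219 × 175 = 38.33 lbmol/h; ν_V = −1, so ξ = 38.33/1 = 38.33 lbmol/h.
Outlet amounts (n = n₀ + ν ξ):
  V: 175 − 1(38.33) = 136.7
  Q: 1100 − 2(38.33) = 1023
  P: 0 + 1(38.33) = 38.33
  R: 0 + 1(38.33) = 38.33
  U: 133 (inert)

1020 lbmol/h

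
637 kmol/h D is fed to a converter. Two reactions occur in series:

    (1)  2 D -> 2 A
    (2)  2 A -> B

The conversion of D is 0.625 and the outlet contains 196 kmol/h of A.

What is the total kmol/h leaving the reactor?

536 kmol/h

Conversion of D: D consumed = 2ξ₁ = 0.625 × 637 → ξ₁ = 199.1 kmol/h.
A balance: n_A = 0 + 2ξ₁ − 2ξ₂ = 196 → ξ₂ = (2·199.1 − 196)/2 = 101.1 kmol/h.
Outlet amounts (n = n₀ + Σ ν·ξ):
  D: 637 − 2(199.1) = 238.9
  A: 0 + 2(199.1) − 2(101.1) = 196
  B: 0 + 1(101.1) = 101.1
Total out = 238.9 + 196 + 101.1 = 535.9 kmol/h.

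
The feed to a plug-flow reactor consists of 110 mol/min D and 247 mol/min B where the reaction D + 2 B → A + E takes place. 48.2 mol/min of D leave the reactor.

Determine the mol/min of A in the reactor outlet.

For D: n = n₀ − 1ξ → 48.2 = 110 − 1ξ, giving ξ = 61.8 mol/min.
Outlet amounts (n = n₀ + ν ξ):
  D: 110 − 1(61.8) = 48.2
  B: 247 − 2(61.8) = 123.4
  A: 0 + 1(61.8) = 61.8
  E: 0 + 1(61.8) = 61.8

61.8 mol/min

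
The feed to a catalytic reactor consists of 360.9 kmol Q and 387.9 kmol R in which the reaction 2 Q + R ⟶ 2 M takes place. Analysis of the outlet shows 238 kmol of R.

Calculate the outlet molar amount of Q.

61.1 kmol

For R: n = n₀ − 1ξ → 238 = 387.9 − 1ξ, giving ξ = 149.9 kmol.
Outlet amounts (n = n₀ + ν ξ):
  Q: 360.9 − 2(149.9) = 61.1
  R: 387.9 − 1(149.9) = 238
  M: 0 + 2(149.9) = 299.8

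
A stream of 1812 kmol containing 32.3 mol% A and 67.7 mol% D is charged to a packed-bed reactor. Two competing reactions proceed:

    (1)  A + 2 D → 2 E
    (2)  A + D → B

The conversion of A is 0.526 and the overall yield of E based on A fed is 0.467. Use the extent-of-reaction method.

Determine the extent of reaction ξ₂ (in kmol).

ξ₂ = 171 kmol

Yield of E: 2ξ₁ / 585.3 = 0.467 → ξ₁ = 136.7 kmol.
Conversion of A: 1ξ₁ + 1ξ₂ = 0.526 × 585.3 = 307.9 → ξ₂ = 171.2 kmol.
Outlet amounts (n = n₀ + Σ ν·ξ):
  A: 585.3 − 1(136.7) − 1(171.2) = 277.4
  D: 1227 − 2(136.7) − 1(171.2) = 782.2
  E: 0 + 2(136.7) = 273.3
  B: 0 + 1(171.2) = 171.2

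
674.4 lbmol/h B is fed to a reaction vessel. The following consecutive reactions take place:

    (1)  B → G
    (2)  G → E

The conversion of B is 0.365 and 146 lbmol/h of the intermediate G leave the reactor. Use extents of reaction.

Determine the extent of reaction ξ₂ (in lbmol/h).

Conversion of B: B consumed = 1ξ₁ = 0.365 × 674.4 → ξ₁ = 246.2 lbmol/h.
G balance: n_G = 0 + 1ξ₁ − 1ξ₂ = 146 → ξ₂ = (1·246.2 − 146)/1 = 100.2 lbmol/h.
Outlet amounts (n = n₀ + Σ ν·ξ):
  B: 674.4 − 1(246.2) = 428.2
  G: 0 + 1(246.2) − 1(100.2) = 146
  E: 0 + 1(100.2) = 100.2

ξ₂ = 100 lbmol/h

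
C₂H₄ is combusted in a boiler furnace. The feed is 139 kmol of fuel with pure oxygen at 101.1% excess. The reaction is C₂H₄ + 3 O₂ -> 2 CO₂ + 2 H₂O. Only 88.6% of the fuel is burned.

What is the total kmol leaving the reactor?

Stoichiometric O₂ = 3 × 139 = 417 kmol; O₂ fed = 417 × 2.011 = 838.6 kmol.
Fuel reacted = 0.886 × 139 → ξ = 123.2 kmol.
Outlet (n = n₀ + ν ξ):
  C₂H₄: 139 − 1(123.2) = 15.85
  O₂: 838.6 − 3(123.2) = 469.1
  CO₂: 0 + 2(123.2) = 246.3
  H₂O: 0 + 2(123.2) = 246.3
Total out = 15.85 + 469.1 + 246.3 + 246.3 = 977.6 kmol.

978 kmol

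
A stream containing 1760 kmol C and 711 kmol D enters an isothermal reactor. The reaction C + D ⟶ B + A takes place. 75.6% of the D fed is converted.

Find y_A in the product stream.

0.218

D reacted = 0.756 × 711 = 537.5 kmol; ν_D = −1, so ξ = 537.5/1 = 537.5 kmol.
Outlet amounts (n = n₀ + ν ξ):
  C: 1760 − 1(537.5) = 1222
  D: 711 − 1(537.5) = 173.5
  B: 0 + 1(537.5) = 537.5
  A: 0 + 1(537.5) = 537.5
Total out = 2471 kmol; y_A = 537.5 / 2471 = 0.2175.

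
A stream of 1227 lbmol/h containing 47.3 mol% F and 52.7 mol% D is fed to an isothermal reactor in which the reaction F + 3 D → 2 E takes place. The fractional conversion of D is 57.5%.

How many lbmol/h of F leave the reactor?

456 lbmol/h

D reacted = 0.575 × 646.6 = 371.8 lbmol/h; ν_D = −3, so ξ = 371.8/3 = 123.9 lbmol/h.
Outlet amounts (n = n₀ + ν ξ):
  F: 580.4 − 1(123.9) = 456.4
  D: 646.6 − 3(123.9) = 274.8
  E: 0 + 2(123.9) = 247.9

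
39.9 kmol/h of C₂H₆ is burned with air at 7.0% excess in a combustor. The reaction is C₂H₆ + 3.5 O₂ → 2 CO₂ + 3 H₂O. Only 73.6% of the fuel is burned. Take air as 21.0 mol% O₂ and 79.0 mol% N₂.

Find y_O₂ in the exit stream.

0.0609

Stoichiometric O₂ = 3.5 × 39.9 = 139.7 kmol/h; O₂ fed = 139.7 × 1.070 = 149.4 kmol/h.
N₂ fed = 149.4 × 79/21 = 562.1 kmol/h.
Fuel reacted = 0.736 × 39.9 → ξ = 29.37 kmol/h.
Outlet (n = n₀ + ν ξ):
  C₂H₆: 39.9 − 1(29.37) = 10.53
  O₂: 149.4 − 3.5(29.37) = 46.64
  N₂: 562.1 (inert)
  CO₂: 0 + 2(29.37) = 58.73
  H₂O: 0 + 3(29.37) = 88.1
Total out = 766.1 kmol/h; y_O₂ = 46.64 / 766.1 = 0.06088.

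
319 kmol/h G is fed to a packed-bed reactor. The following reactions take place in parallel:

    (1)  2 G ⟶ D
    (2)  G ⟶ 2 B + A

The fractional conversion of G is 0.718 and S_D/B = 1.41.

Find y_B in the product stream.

0.237

Conversion of G: G consumed = 0.718 × 319 = 229 kmol/h = 2ξ₁ + 1ξ₂.
Selectivity: 1ξ₁ / (2ξ₂) = 1.41 → ξ₁ = 2.82 ξ₂.
Substitute: (2·2.82 + 1) ξ₂ = 229 → ξ₂ = 34.49 kmol/h, ξ₁ = 97.27 kmol/h.
Outlet amounts (n = n₀ + Σ ν·ξ):
  G: 319 − 2(97.27) − 1(34.49) = 89.96
  D: 0 + 1(97.27) = 97.27
  B: 0 + 2(34.49) = 68.99
  A: 0 + 1(34.49) = 34.49
Total out = 290.7 kmol/h; y_B = 68.99 / 290.7 = 0.2373.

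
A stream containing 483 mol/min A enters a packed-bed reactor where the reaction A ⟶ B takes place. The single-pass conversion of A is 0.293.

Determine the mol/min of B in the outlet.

142 mol/min

A reacted = 0.293 × 483 = 141.5 mol/min; ν_A = −1, so ξ = 141.5/1 = 141.5 mol/min.
Outlet amounts (n = n₀ + ν ξ):
  A: 483 − 1(141.5) = 341.5
  B: 0 + 1(141.5) = 141.5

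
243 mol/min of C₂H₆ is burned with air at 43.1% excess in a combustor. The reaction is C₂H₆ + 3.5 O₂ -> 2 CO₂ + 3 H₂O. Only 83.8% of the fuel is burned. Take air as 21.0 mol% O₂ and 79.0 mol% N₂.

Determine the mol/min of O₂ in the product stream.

504 mol/min

Stoichiometric O₂ = 3.5 × 243 = 850.5 mol/min; O₂ fed = 850.5 × 1.431 = 1217 mol/min.
N₂ fed = 1217 × 79/21 = 4578 mol/min.
Fuel reacted = 0.838 × 243 → ξ = 203.6 mol/min.
Outlet (n = n₀ + ν ξ):
  C₂H₆: 243 − 1(203.6) = 39.37
  O₂: 1217 − 3.5(203.6) = 504.3
  N₂: 4578 (inert)
  CO₂: 0 + 2(203.6) = 407.3
  H₂O: 0 + 3(203.6) = 610.9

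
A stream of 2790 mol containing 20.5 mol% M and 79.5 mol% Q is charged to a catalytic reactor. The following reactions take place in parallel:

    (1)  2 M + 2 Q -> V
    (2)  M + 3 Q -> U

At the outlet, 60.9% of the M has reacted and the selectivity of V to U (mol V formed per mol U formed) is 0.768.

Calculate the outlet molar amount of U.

137 mol

Conversion of M: M consumed = 0.609 × 572 = 348.3 mol = 2ξ₁ + 1ξ₂.
Selectivity: 1ξ₁ / (1ξ₂) = 0.768 → ξ₁ = 0.768 ξ₂.
Substitute: (2·0.768 + 1) ξ₂ = 348.3 → ξ₂ = 137.3 mol, ξ₁ = 105.5 mol.
Outlet amounts (n = n₀ + Σ ν·ξ):
  M: 572 − 2(105.5) − 1(137.3) = 223.6
  Q: 2218 − 2(105.5) − 3(137.3) = 1595
  V: 0 + 1(105.5) = 105.5
  U: 0 + 1(137.3) = 137.3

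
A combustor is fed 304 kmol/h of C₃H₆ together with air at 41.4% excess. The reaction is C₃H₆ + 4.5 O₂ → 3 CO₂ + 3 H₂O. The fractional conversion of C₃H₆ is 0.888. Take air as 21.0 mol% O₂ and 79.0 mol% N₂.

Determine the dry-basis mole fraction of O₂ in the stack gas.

0.0814

Stoichiometric O₂ = 4.5 × 304 = 1368 kmol/h; O₂ fed = 1368 × 1.414 = 1934 kmol/h.
N₂ fed = 1934 × 79/21 = 7277 kmol/h.
Fuel reacted = 0.888 × 304 → ξ = 270 kmol/h.
Outlet (n = n₀ + ν ξ):
  C₃H₆: 304 − 1(270) = 34.05
  O₂: 1934 − 4.5(270) = 719.6
  N₂: 7277 (inert)
  CO₂: 0 + 3(270) = 809.9
  H₂O: 0 + 3(270) = 809.9
Dry total = 8840 kmol/h; y_O₂ (dry) = 719.6 / 8840 = 0.0814.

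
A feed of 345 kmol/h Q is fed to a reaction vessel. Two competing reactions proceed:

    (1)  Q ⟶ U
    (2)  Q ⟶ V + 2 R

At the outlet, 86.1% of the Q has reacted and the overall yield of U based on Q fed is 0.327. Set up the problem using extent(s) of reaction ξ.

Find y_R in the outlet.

Yield of U: 1ξ₁ / 345 = 0.327 → ξ₁ = 112.8 kmol/h.
Conversion of Q: 1ξ₁ + 1ξ₂ = 0.861 × 345 = 297 → ξ₂ = 184.2 kmol/h.
Outlet amounts (n = n₀ + Σ ν·ξ):
  Q: 345 − 1(112.8) − 1(184.2) = 47.95
  U: 0 + 1(112.8) = 112.8
  V: 0 + 1(184.2) = 184.2
  R: 0 + 2(184.2) = 368.5
Total out = 713.5 kmol/h; y_R = 368.5 / 713.5 = 0.5164.

0.516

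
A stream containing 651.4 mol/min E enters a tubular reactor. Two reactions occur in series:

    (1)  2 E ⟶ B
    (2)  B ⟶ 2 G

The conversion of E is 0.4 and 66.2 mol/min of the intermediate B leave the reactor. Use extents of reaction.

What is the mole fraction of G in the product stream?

0.219

Conversion of E: E consumed = 2ξ₁ = 0.4 × 651.4 → ξ₁ = 130.3 mol/min.
B balance: n_B = 0 + 1ξ₁ − 1ξ₂ = 66.2 → ξ₂ = (1·130.3 − 66.2)/1 = 64.08 mol/min.
Outlet amounts (n = n₀ + Σ ν·ξ):
  E: 651.4 − 2(130.3) = 390.8
  B: 0 + 1(130.3) − 1(64.08) = 66.2
  G: 0 + 2(64.08) = 128.2
Total out = 585.2 mol/min; y_G = 128.2 / 585.2 = 0.219.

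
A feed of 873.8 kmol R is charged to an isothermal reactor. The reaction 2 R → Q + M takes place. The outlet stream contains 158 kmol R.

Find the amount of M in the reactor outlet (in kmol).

358 kmol

For R: n = n₀ − 2ξ → 158 = 873.8 − 2ξ, giving ξ = 357.9 kmol.
Outlet amounts (n = n₀ + ν ξ):
  R: 873.8 − 2(357.9) = 158
  Q: 0 + 1(357.9) = 357.9
  M: 0 + 1(357.9) = 357.9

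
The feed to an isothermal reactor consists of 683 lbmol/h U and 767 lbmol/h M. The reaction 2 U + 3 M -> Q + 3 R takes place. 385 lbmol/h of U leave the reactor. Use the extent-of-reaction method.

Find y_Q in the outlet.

For U: n = n₀ − 2ξ → 385 = 683 − 2ξ, giving ξ = 149 lbmol/h.
Outlet amounts (n = n₀ + ν ξ):
  U: 683 − 2(149) = 385
  M: 767 − 3(149) = 320
  Q: 0 + 1(149) = 149
  R: 0 + 3(149) = 447
Total out = 1301 lbmol/h; y_Q = 149 / 1301 = 0.1145.

0.115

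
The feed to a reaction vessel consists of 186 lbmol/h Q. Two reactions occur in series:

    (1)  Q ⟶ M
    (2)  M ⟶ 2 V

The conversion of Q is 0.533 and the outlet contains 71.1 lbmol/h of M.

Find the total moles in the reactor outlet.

214 lbmol/h

Conversion of Q: Q consumed = 1ξ₁ = 0.533 × 186 → ξ₁ = 99.14 lbmol/h.
M balance: n_M = 0 + 1ξ₁ − 1ξ₂ = 71.1 → ξ₂ = (1·99.14 − 71.1)/1 = 28.04 lbmol/h.
Outlet amounts (n = n₀ + Σ ν·ξ):
  Q: 186 − 1(99.14) = 86.86
  M: 0 + 1(99.14) − 1(28.04) = 71.1
  V: 0 + 2(28.04) = 56.08
Total out = 86.86 + 71.1 + 56.08 = 214 lbmol/h.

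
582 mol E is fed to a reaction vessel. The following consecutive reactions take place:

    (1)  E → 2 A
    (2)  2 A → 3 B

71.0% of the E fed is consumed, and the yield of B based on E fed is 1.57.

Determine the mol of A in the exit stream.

Conversion of E: E consumed = 1ξ₁ = 0.71 × 582 → ξ₁ = 413.2 mol.
Yield of B: 3ξ₂ / 582 = 1.57 → ξ₂ = 304.6 mol.
Outlet amounts (n = n₀ + Σ ν·ξ):
  E: 582 − 1(413.2) = 168.8
  A: 0 + 2(413.2) − 2(304.6) = 217.3
  B: 0 + 3(304.6) = 913.7

217 mol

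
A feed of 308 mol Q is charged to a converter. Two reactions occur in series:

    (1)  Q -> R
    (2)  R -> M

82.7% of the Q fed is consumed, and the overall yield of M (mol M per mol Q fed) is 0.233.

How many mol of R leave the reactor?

183 mol

Conversion of Q: Q consumed = 1ξ₁ = 0.827 × 308 → ξ₁ = 254.7 mol.
Yield of M: 1ξ₂ / 308 = 0.233 → ξ₂ = 71.76 mol.
Outlet amounts (n = n₀ + Σ ν·ξ):
  Q: 308 − 1(254.7) = 53.28
  R: 0 + 1(254.7) − 1(71.76) = 183
  M: 0 + 1(71.76) = 71.76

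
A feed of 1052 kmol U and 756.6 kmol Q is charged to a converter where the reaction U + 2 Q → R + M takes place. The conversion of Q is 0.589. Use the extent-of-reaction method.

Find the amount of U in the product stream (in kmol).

Q reacted = 0.589 × 756.6 = 445.6 kmol; ν_Q = −2, so ξ = 445.6/2 = 222.8 kmol.
Outlet amounts (n = n₀ + ν ξ):
  U: 1052 − 1(222.8) = 829.2
  Q: 756.6 − 2(222.8) = 311
  R: 0 + 1(222.8) = 222.8
  M: 0 + 1(222.8) = 222.8

829 kmol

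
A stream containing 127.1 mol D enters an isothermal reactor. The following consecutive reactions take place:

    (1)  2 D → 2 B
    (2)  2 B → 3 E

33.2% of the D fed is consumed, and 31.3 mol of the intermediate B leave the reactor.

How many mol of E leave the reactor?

Conversion of D: D consumed = 2ξ₁ = 0.332 × 127.1 → ξ₁ = 21.1 mol.
B balance: n_B = 0 + 2ξ₁ − 2ξ₂ = 31.3 → ξ₂ = (2·21.1 − 31.3)/2 = 5.449 mol.
Outlet amounts (n = n₀ + Σ ν·ξ):
  D: 127.1 − 2(21.1) = 84.9
  B: 0 + 2(21.1) − 2(5.449) = 31.3
  E: 0 + 3(5.449) = 16.35

16.3 mol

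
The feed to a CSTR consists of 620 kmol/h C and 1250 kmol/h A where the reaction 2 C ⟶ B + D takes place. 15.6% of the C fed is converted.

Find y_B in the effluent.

C reacted = 0.156 × 620 = 96.72 kmol/h; ν_C = −2, so ξ = 96.72/2 = 48.36 kmol/h.
Outlet amounts (n = n₀ + ν ξ):
  C: 620 − 2(48.36) = 523.3
  B: 0 + 1(48.36) = 48.36
  D: 0 + 1(48.36) = 48.36
  A: 1250 (inert)
Total out = 1870 kmol/h; y_B = 48.36 / 1870 = 0.02586.

0.0259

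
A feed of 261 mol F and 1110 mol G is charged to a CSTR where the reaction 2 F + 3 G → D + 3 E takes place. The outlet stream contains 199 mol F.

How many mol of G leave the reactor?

For F: n = n₀ − 2ξ → 199 = 261 − 2ξ, giving ξ = 31 mol.
Outlet amounts (n = n₀ + ν ξ):
  F: 261 − 2(31) = 199
  G: 1110 − 3(31) = 1017
  D: 0 + 1(31) = 31
  E: 0 + 3(31) = 93

1020 mol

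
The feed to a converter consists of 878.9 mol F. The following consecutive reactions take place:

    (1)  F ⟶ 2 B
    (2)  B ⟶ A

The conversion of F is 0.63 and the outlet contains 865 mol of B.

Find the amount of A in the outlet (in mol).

242 mol

Conversion of F: F consumed = 1ξ₁ = 0.63 × 878.9 → ξ₁ = 553.7 mol.
B balance: n_B = 0 + 2ξ₁ − 1ξ₂ = 865 → ξ₂ = (2·553.7 − 865)/1 = 242.4 mol.
Outlet amounts (n = n₀ + Σ ν·ξ):
  F: 878.9 − 1(553.7) = 325.2
  B: 0 + 2(553.7) − 1(242.4) = 865
  A: 0 + 1(242.4) = 242.4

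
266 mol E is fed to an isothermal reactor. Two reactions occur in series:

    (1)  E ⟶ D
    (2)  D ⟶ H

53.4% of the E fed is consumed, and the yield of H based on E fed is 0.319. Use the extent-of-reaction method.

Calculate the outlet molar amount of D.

Conversion of E: E consumed = 1ξ₁ = 0.534 × 266 → ξ₁ = 142 mol.
Yield of H: 1ξ₂ / 266 = 0.319 → ξ₂ = 84.85 mol.
Outlet amounts (n = n₀ + Σ ν·ξ):
  E: 266 − 1(142) = 124
  D: 0 + 1(142) − 1(84.85) = 57.19
  H: 0 + 1(84.85) = 84.85

57.2 mol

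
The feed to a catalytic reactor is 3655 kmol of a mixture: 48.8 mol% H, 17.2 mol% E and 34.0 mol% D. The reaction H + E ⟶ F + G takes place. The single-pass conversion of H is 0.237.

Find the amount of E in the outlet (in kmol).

206 kmol

H reacted = 0.237 × 1784 = 422.7 kmol; ν_H = −1, so ξ = 422.7/1 = 422.7 kmol.
Outlet amounts (n = n₀ + ν ξ):
  H: 1784 − 1(422.7) = 1361
  E: 628.7 − 1(422.7) = 205.9
  F: 0 + 1(422.7) = 422.7
  G: 0 + 1(422.7) = 422.7
  D: 1243 (inert)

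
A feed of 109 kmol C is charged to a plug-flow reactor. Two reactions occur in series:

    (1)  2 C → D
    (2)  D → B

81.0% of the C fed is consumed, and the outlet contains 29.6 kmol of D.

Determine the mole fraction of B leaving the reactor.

Conversion of C: C consumed = 2ξ₁ = 0.81 × 109 → ξ₁ = 44.15 kmol.
D balance: n_D = 0 + 1ξ₁ − 1ξ₂ = 29.6 → ξ₂ = (1·44.15 − 29.6)/1 = 14.55 kmol.
Outlet amounts (n = n₀ + Σ ν·ξ):
  C: 109 − 2(44.15) = 20.71
  D: 0 + 1(44.15) − 1(14.55) = 29.6
  B: 0 + 1(14.55) = 14.55
Total out = 64.85 kmol; y_B = 14.55 / 64.85 = 0.2243.

0.224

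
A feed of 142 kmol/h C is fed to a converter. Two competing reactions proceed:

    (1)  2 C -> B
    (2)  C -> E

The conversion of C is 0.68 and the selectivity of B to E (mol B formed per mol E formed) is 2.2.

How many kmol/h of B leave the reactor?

39.3 kmol/h

Conversion of C: C consumed = 0.68 × 142 = 96.56 kmol/h = 2ξ₁ + 1ξ₂.
Selectivity: 1ξ₁ / (1ξ₂) = 2.2 → ξ₁ = 2.2 ξ₂.
Substitute: (2·2.2 + 1) ξ₂ = 96.56 → ξ₂ = 17.88 kmol/h, ξ₁ = 39.34 kmol/h.
Outlet amounts (n = n₀ + Σ ν·ξ):
  C: 142 − 2(39.34) − 1(17.88) = 45.44
  B: 0 + 1(39.34) = 39.34
  E: 0 + 1(17.88) = 17.88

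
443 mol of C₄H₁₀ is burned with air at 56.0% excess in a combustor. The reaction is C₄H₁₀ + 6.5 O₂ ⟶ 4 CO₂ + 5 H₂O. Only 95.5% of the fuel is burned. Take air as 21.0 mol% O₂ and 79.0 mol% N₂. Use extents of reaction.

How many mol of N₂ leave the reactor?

Stoichiometric O₂ = 6.5 × 443 = 2880 mol; O₂ fed = 2880 × 1.560 = 4492 mol.
N₂ fed = 4492 × 79/21 = 16900 mol.
Fuel reacted = 0.955 × 443 → ξ = 423.1 mol.
Outlet (n = n₀ + ν ξ):
  C₄H₁₀: 443 − 1(423.1) = 19.94
  O₂: 4492 − 6.5(423.1) = 1742
  N₂: 16900 (inert)
  CO₂: 0 + 4(423.1) = 1692
  H₂O: 0 + 5(423.1) = 2115

16900 mol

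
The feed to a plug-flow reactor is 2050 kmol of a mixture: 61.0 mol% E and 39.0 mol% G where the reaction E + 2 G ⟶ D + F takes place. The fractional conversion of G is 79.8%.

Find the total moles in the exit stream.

1730 kmol

G reacted = 0.798 × 799.5 = 638 kmol; ν_G = −2, so ξ = 638/2 = 319 kmol.
Outlet amounts (n = n₀ + ν ξ):
  E: 1250 − 1(319) = 931.5
  G: 799.5 − 2(319) = 161.5
  D: 0 + 1(319) = 319
  F: 0 + 1(319) = 319
Total out = 931.5 + 161.5 + 319 + 319 = 1731 kmol.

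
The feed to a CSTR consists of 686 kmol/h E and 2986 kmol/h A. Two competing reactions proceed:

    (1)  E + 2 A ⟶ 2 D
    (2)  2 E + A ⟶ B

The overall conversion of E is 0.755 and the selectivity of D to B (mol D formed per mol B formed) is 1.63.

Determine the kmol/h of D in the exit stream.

Conversion of E: E consumed = 0.755 × 686 = 517.9 kmol/h = 1ξ₁ + 2ξ₂.
Selectivity: 2ξ₁ / (1ξ₂) = 1.63 → ξ₁ = 0.815 ξ₂.
Substitute: (1·0.815 + 2) ξ₂ = 517.9 → ξ₂ = 184 kmol/h, ξ₁ = 150 kmol/h.
Outlet amounts (n = n₀ + Σ ν·ξ):
  E: 686 − 1(150) − 2(184) = 168.1
  A: 2986 − 2(150) − 1(184) = 2502
  D: 0 + 2(150) = 299.9
  B: 0 + 1(184) = 184

300 kmol/h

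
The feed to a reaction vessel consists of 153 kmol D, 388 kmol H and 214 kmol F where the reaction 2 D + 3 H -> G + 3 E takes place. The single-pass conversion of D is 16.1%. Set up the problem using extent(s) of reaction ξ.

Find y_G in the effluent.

0.0166

D reacted = 0.161 × 153 = 24.63 kmol; ν_D = −2, so ξ = 24.63/2 = 12.32 kmol.
Outlet amounts (n = n₀ + ν ξ):
  D: 153 − 2(12.32) = 128.4
  H: 388 − 3(12.32) = 351.1
  G: 0 + 1(12.32) = 12.32
  E: 0 + 3(12.32) = 36.95
  F: 214 (inert)
Total out = 742.7 kmol; y_G = 12.32 / 742.7 = 0.01658.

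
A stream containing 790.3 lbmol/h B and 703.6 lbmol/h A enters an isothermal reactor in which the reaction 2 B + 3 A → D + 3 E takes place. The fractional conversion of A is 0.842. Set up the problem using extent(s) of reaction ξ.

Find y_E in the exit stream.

0.457

A reacted = 0.842 × 703.6 = 592.4 lbmol/h; ν_A = −3, so ξ = 592.4/3 = 197.5 lbmol/h.
Outlet amounts (n = n₀ + ν ξ):
  B: 790.3 − 2(197.5) = 395.3
  A: 703.6 − 3(197.5) = 111.2
  D: 0 + 1(197.5) = 197.5
  E: 0 + 3(197.5) = 592.4
Total out = 1296 lbmol/h; y_E = 592.4 / 1296 = 0.457.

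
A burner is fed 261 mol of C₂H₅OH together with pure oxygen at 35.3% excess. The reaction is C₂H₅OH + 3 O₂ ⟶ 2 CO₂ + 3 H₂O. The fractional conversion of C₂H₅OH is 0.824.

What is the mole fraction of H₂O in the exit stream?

Stoichiometric O₂ = 3 × 261 = 783 mol; O₂ fed = 783 × 1.353 = 1059 mol.
Fuel reacted = 0.824 × 261 → ξ = 215.1 mol.
Outlet (n = n₀ + ν ξ):
  C₂H₅OH: 261 − 1(215.1) = 45.94
  O₂: 1059 − 3(215.1) = 414.2
  CO₂: 0 + 2(215.1) = 430.1
  H₂O: 0 + 3(215.1) = 645.2
Total out = 1535 mol; y_H₂O = 645.2 / 1535 = 0.4202.

0.42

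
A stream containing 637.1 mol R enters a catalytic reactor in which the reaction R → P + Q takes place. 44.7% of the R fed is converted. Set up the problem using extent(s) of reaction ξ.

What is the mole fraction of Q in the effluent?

R reacted = 0.447 × 637.1 = 284.8 mol; ν_R = −1, so ξ = 284.8/1 = 284.8 mol.
Outlet amounts (n = n₀ + ν ξ):
  R: 637.1 − 1(284.8) = 352.3
  P: 0 + 1(284.8) = 284.8
  Q: 0 + 1(284.8) = 284.8
Total out = 921.9 mol; y_Q = 284.8 / 921.9 = 0.3089.

0.309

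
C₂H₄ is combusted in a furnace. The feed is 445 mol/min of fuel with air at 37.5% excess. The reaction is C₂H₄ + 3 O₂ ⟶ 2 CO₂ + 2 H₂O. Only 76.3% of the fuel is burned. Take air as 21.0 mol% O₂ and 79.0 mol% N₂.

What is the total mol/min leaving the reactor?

Stoichiometric O₂ = 3 × 445 = 1335 mol/min; O₂ fed = 1335 × 1.375 = 1836 mol/min.
N₂ fed = 1836 × 79/21 = 6905 mol/min.
Fuel reacted = 0.763 × 445 → ξ = 339.5 mol/min.
Outlet (n = n₀ + ν ξ):
  C₂H₄: 445 − 1(339.5) = 105.5
  O₂: 1836 − 3(339.5) = 817
  N₂: 6905 (inert)
  CO₂: 0 + 2(339.5) = 679.1
  H₂O: 0 + 2(339.5) = 679.1
Total out = 105.5 + 817 + 6905 + 679.1 + 679.1 = 9186 mol/min.

9190 mol/min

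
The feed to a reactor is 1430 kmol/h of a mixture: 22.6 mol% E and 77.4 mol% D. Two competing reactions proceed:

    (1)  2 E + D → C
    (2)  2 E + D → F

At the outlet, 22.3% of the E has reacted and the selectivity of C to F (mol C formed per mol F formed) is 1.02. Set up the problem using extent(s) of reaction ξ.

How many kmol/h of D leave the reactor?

Conversion of E: E consumed = 0.223 × 323.2 = 72.07 kmol/h = 2ξ₁ + 2ξ₂.
Selectivity: 1ξ₁ / (1ξ₂) = 1.02 → ξ₁ = 1.02 ξ₂.
Substitute: (2·1.02 + 2) ξ₂ = 72.07 → ξ₂ = 17.84 kmol/h, ξ₁ = 18.2 kmol/h.
Outlet amounts (n = n₀ + Σ ν·ξ):
  E: 323.2 − 2(18.2) − 2(17.84) = 251.1
  D: 1107 − 1(18.2) − 1(17.84) = 1071
  C: 0 + 1(18.2) = 18.2
  F: 0 + 1(17.84) = 17.84

1070 kmol/h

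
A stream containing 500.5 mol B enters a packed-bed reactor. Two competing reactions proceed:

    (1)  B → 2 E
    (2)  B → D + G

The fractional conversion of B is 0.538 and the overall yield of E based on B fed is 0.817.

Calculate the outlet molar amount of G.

64.8 mol

Yield of E: 2ξ₁ / 500.5 = 0.817 → ξ₁ = 204.5 mol.
Conversion of B: 1ξ₁ + 1ξ₂ = 0.538 × 500.5 = 269.3 → ξ₂ = 64.81 mol.
Outlet amounts (n = n₀ + Σ ν·ξ):
  B: 500.5 − 1(204.5) − 1(64.81) = 231.2
  E: 0 + 2(204.5) = 408.9
  D: 0 + 1(64.81) = 64.81
  G: 0 + 1(64.81) = 64.81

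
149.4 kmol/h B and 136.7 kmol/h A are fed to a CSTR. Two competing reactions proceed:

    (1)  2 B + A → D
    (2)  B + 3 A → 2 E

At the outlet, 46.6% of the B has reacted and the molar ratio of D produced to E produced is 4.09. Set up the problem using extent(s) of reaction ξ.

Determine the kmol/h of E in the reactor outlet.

Conversion of B: B consumed = 0.466 × 149.4 = 69.62 kmol/h = 2ξ₁ + 1ξ₂.
Selectivity: 1ξ₁ / (2ξ₂) = 4.09 → ξ₁ = 8.18 ξ₂.
Substitute: (2·8.18 + 1) ξ₂ = 69.62 → ξ₂ = 4.01 kmol/h, ξ₁ = 32.81 kmol/h.
Outlet amounts (n = n₀ + Σ ν·ξ):
  B: 149.4 − 2(32.81) − 1(4.01) = 79.78
  A: 136.7 − 1(32.81) − 3(4.01) = 91.86
  D: 0 + 1(32.81) = 32.81
  E: 0 + 2(4.01) = 8.021

8.02 kmol/h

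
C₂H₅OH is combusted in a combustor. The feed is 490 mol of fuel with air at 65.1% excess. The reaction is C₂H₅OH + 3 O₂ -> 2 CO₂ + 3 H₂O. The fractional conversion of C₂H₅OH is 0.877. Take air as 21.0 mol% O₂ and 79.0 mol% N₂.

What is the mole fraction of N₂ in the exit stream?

Stoichiometric O₂ = 3 × 490 = 1470 mol; O₂ fed = 1470 × 1.651 = 2427 mol.
N₂ fed = 2427 × 79/21 = 9130 mol.
Fuel reacted = 0.877 × 490 → ξ = 429.7 mol.
Outlet (n = n₀ + ν ξ):
  C₂H₅OH: 490 − 1(429.7) = 60.27
  O₂: 2427 − 3(429.7) = 1138
  N₂: 9130 (inert)
  CO₂: 0 + 2(429.7) = 859.5
  H₂O: 0 + 3(429.7) = 1289
Total out = 12480 mol; y_N₂ = 9130 / 12480 = 0.7318.

0.732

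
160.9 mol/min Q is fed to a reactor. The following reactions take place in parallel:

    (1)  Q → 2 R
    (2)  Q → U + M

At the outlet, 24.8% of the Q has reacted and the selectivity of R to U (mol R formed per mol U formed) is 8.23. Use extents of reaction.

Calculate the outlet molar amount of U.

Conversion of Q: Q consumed = 0.248 × 160.9 = 39.9 mol/min = 1ξ₁ + 1ξ₂.
Selectivity: 2ξ₁ / (1ξ₂) = 8.23 → ξ₁ = 4.115 ξ₂.
Substitute: (1·4.115 + 1) ξ₂ = 39.9 → ξ₂ = 7.801 mol/min, ξ₁ = 32.1 mol/min.
Outlet amounts (n = n₀ + Σ ν·ξ):
  Q: 160.9 − 1(32.1) − 1(7.801) = 121
  R: 0 + 2(32.1) = 64.2
  U: 0 + 1(7.801) = 7.801
  M: 0 + 1(7.801) = 7.801

7.8 mol/min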